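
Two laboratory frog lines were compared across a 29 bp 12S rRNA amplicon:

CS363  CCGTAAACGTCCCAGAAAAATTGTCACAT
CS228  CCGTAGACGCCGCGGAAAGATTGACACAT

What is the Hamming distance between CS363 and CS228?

The sequences differ at positions 6 (A/G), 10 (T/C), 12 (C/G), 14 (A/G), 19 (A/G), 24 (T/A).
That gives 6 mismatches out of 29 aligned sites, so the Hamming distance is 6.

6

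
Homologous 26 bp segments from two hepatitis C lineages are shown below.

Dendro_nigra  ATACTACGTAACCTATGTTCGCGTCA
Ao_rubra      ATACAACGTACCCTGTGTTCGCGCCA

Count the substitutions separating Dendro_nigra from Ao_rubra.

4

Differing sites — 5:T/A; 11:A/C; 15:A/G; 24:T/C.
That gives 4 mismatches out of 26 aligned sites, so the Hamming distance is 4.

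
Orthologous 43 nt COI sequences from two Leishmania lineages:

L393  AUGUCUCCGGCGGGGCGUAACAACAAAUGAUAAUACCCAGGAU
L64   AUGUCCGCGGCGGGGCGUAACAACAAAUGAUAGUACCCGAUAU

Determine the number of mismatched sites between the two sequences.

Differing sites — 6:U/C; 7:C/G; 33:A/G; 39:A/G; 40:G/A; 41:G/U.
That gives 6 mismatches out of 43 aligned sites, so the Hamming distance is 6.

6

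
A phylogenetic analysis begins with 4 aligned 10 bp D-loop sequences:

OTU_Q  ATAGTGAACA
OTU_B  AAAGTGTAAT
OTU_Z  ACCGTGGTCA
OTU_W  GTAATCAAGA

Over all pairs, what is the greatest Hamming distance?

Pairwise Hamming distances:
  OTU_Q vs OTU_B: 4
  OTU_Q vs OTU_Z: 4
  OTU_Q vs OTU_W: 4
  OTU_B vs OTU_Z: 6
  OTU_B vs OTU_W: 7
  OTU_Z vs OTU_W: 8
The largest is 8, between OTU_Z and OTU_W.

8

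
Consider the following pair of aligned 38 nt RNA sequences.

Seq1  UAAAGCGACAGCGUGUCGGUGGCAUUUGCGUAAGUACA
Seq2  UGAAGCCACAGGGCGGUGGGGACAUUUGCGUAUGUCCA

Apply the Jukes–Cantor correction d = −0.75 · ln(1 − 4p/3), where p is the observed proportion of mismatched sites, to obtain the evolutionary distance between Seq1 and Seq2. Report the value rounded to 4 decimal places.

0.3241

Differing sites — 2:A/G; 7:G/C; 12:C/G; 14:U/C; 16:U/G; 17:C/U; 20:U/G; 22:G/A; 33:A/U; 36:A/C.
p = 10/38 = 0.263158.
d = −0.75 · ln(1 − (4/3)·0.263158) = −0.75 · ln(0.649123) = −0.75 · (-0.432133) = 0.3241.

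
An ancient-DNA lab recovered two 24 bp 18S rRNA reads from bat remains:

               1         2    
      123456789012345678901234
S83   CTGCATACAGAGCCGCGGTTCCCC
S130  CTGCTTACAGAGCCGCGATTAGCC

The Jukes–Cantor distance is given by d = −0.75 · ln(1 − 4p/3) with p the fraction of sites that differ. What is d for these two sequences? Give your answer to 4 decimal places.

Differing sites — 5:A/T; 18:G/A; 21:C/A; 22:C/G.
p = 4/24 = 0.166667.
d = −0.75 · ln(1 − (4/3)·0.166667) = −0.75 · ln(0.777777) = −0.75 · (-0.251315) = 0.1885.

0.1885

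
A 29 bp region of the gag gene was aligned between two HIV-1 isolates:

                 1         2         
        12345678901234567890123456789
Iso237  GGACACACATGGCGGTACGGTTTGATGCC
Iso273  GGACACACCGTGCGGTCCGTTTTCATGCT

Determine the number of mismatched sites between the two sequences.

The sequences differ at positions 9 (A/C), 10 (T/G), 11 (G/T), 17 (A/C), 20 (G/T), 24 (G/C), 29 (C/T).
That gives 7 mismatches out of 29 aligned sites, so the Hamming distance is 7.

7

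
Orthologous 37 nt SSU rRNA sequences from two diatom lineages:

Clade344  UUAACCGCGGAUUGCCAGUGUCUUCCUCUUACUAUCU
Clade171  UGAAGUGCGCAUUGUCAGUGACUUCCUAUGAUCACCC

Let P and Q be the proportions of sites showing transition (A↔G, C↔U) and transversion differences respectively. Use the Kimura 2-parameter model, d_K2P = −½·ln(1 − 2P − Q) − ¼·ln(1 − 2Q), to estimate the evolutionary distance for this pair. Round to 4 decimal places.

0.4312

The sequences differ at positions 2 (U/G, transversion), 5 (C/G, transversion), 6 (C/U, transition), 10 (G/C, transversion), 15 (C/U, transition), 21 (U/A, transversion), 28 (C/A, transversion), 30 (U/G, transversion), 32 (C/U, transition), 33 (U/C, transition), 35 (U/C, transition), 37 (U/C, transition).
Of the 12 differences, 6 transitions and 6 transversions over 37 sites: P = 6/37 = 0.162162, Q = 6/37 = 0.162162.
d = −0.5·ln(0.513514) − 0.25·ln(0.675676) = −0.5·(-0.666478) − 0.25·(-0.392042) = 0.4312.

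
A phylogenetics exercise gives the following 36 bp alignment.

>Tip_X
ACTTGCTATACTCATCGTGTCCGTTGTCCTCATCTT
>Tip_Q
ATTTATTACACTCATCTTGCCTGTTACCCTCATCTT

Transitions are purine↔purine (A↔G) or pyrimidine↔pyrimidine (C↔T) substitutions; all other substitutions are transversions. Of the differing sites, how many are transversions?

1

Mismatches occur at site 2 (C→T, transition), site 5 (G→A, transition), site 6 (C→T, transition), site 9 (T→C, transition), site 17 (G→T, transversion), site 20 (T→C, transition), site 22 (C→T, transition), site 26 (G→A, transition), site 27 (T→C, transition).
Of the 9 differences, 8 transitions and 1 transversion, so the answer is 1.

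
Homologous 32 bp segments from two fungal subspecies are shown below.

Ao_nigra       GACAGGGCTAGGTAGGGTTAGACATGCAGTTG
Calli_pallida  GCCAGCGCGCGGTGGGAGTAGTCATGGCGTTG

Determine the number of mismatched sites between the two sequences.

Differing sites — 2:A/C; 6:G/C; 9:T/G; 10:A/C; 14:A/G; 17:G/A; 18:T/G; 22:A/T; 27:C/G; 28:A/C.
That gives 10 mismatches out of 32 aligned sites, so the Hamming distance is 10.

10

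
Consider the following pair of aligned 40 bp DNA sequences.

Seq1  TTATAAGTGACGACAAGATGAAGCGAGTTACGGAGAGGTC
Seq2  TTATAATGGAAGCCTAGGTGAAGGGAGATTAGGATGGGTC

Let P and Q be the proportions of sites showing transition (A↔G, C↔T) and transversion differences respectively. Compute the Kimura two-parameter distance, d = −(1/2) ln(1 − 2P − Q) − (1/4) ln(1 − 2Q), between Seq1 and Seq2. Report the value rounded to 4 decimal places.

0.3887

Mismatches occur at site 7 (G/T, transversion), site 8 (T/G, transversion), site 11 (C/A, transversion), site 13 (A/C, transversion), site 15 (A/T, transversion), site 18 (A/G, transition), site 24 (C/G, transversion), site 28 (T/A, transversion), site 30 (A/T, transversion), site 31 (C/A, transversion), site 35 (G/T, transversion), site 36 (A/G, transition).
Of the 12 differences, 2 transitions and 10 transversions over 40 sites: P = 2/40 = 0.050000, Q = 10/40 = 0.250000.
d = −0.5·ln(0.650000) − 0.25·ln(0.500000) = −0.5·(-0.430783) − 0.25·(-0.693147) = 0.3887.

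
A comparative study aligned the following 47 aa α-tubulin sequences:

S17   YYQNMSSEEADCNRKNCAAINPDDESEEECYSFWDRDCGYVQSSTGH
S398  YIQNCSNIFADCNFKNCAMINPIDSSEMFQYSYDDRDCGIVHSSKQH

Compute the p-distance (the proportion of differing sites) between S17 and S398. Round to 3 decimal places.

0.383

The sequences differ at positions 2 (Y/I), 5 (M/C), 7 (S/N), 8 (E/I), 9 (E/F), 14 (R/F), 19 (A/M), 23 (D/I), 25 (E/S), 28 (E/M), 29 (E/F), 30 (C/Q), 33 (F/Y), 34 (W/D), 40 (Y/I), 42 (Q/H), 45 (T/K), 46 (G/Q).
There are 18 differences over 47 sites, so p = 18/47 = 0.383.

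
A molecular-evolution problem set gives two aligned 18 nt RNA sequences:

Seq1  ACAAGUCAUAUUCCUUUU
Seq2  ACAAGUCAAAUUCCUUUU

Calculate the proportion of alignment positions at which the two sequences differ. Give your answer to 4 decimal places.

0.0556

Differing sites — 9:U/A.
There are 1 differences over 18 sites, so p = 1/18 = 0.0556.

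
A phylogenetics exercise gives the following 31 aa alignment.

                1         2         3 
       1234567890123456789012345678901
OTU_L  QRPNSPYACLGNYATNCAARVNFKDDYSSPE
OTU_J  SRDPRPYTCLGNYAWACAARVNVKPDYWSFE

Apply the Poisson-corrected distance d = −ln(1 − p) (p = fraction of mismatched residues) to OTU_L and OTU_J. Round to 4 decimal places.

0.4383

Differing sites — 1:Q/S; 3:P/D; 4:N/P; 5:S/R; 8:A/T; 15:T/W; 16:N/A; 23:F/V; 25:D/P; 28:S/W; 30:P/F.
p = 11/31 = 0.354839.
d = −ln(1 − 0.354839) = −ln(0.645161) = 0.4383.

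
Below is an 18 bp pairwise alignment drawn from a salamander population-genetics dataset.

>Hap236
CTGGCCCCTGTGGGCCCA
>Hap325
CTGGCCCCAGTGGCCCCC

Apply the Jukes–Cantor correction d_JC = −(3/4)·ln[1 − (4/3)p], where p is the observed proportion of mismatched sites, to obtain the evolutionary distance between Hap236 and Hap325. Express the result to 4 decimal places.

0.1885

The sequences differ at positions 9 (T/A), 14 (G/C), 18 (A/C).
p = 3/18 = 0.166667.
d = −0.75 · ln(1 − (4/3)·0.166667) = −0.75 · ln(0.777777) = −0.75 · (-0.251315) = 0.1885.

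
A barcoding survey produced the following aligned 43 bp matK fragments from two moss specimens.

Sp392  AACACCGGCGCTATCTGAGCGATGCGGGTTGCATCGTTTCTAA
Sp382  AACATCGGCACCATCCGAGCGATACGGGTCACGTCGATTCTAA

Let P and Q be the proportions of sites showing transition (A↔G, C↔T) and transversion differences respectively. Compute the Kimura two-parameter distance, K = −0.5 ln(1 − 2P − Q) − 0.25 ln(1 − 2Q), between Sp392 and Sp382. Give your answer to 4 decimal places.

0.2635

The sequences differ at positions 5 (C/T, transition), 10 (G/A, transition), 12 (T/C, transition), 16 (T/C, transition), 24 (G/A, transition), 30 (T/C, transition), 31 (G/A, transition), 33 (A/G, transition), 37 (T/A, transversion).
Of the 9 differences, 8 transitions and 1 transversion over 43 sites: P = 8/43 = 0.186047, Q = 1/43 = 0.023256.
d = −0.5·ln(0.604650) − 0.25·ln(0.953488) = −0.5·(-0.503106) − 0.25·(-0.047628) = 0.2635.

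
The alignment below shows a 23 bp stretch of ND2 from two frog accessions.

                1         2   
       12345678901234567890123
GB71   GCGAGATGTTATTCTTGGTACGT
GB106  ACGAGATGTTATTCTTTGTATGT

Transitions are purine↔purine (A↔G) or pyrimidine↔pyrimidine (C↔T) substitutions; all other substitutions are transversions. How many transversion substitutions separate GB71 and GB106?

Mismatches occur at site 1 (G↔A, transition), site 17 (G↔T, transversion), site 21 (C↔T, transition).
Of the 3 differences, 2 transitions and 1 transversion, so the answer is 1.

1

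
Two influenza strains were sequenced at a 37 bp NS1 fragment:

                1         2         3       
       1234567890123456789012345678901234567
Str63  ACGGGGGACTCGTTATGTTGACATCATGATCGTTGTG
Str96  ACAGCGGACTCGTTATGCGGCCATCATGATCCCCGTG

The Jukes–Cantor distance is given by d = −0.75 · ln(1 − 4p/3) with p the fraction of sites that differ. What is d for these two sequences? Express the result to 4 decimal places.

0.2551

Mismatches occur at site 3 (G→A), site 5 (G→C), site 18 (T→C), site 19 (T→G), site 21 (A→C), site 32 (G→C), site 33 (T→C), site 34 (T→C).
p = 8/37 = 0.216216.
d = −0.75 · ln(1 − (4/3)·0.216216) = −0.75 · ln(0.711712) = −0.75 · (-0.340082) = 0.2551.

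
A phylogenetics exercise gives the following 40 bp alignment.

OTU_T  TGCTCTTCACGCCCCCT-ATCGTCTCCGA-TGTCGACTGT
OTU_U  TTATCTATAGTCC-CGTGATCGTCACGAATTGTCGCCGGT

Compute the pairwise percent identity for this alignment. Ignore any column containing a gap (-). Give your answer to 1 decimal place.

67.6%

Excluding the 3 gap columns leaves 37 comparable sites.
Mismatches occur at site 2 (G↔T), site 3 (C↔A), site 7 (T↔A), site 8 (C↔T), site 10 (C↔G), site 11 (G↔T), site 16 (C↔G), site 25 (T↔A), site 27 (C↔G), site 28 (G↔A), site 36 (A↔C), site 38 (T↔G).
25 of the 37 comparable sites match, so the percent identity is 25/37 × 100 = 67.6%.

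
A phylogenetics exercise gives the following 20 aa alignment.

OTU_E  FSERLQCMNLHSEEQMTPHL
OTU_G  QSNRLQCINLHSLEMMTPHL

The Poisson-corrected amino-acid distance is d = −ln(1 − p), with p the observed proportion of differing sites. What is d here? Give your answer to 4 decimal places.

0.2877

The sequences differ at positions 1 (F/Q), 3 (E/N), 8 (M/I), 13 (E/L), 15 (Q/M).
p = 5/20 = 0.250000.
d = −ln(1 − 0.250000) = −ln(0.750000) = 0.2877.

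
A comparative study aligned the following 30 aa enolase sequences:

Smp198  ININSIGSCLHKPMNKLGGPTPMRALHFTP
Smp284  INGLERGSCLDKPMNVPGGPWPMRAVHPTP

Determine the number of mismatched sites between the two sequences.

10

Differing sites — 3:I/G; 4:N/L; 5:S/E; 6:I/R; 11:H/D; 16:K/V; 17:L/P; 21:T/W; 26:L/V; 28:F/P.
That gives 10 mismatches out of 30 aligned sites, so the Hamming distance is 10.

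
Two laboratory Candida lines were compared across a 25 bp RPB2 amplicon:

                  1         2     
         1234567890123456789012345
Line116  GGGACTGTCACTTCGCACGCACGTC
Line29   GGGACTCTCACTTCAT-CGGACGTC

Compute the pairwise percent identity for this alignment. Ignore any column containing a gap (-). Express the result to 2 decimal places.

Excluding the 1 gap column leaves 24 comparable sites.
The sequences differ at positions 7 (G/C), 15 (G/A), 16 (C/T), 20 (C/G).
20 of the 24 comparable sites match, so the percent identity is 20/24 × 100 = 83.33%.

83.33%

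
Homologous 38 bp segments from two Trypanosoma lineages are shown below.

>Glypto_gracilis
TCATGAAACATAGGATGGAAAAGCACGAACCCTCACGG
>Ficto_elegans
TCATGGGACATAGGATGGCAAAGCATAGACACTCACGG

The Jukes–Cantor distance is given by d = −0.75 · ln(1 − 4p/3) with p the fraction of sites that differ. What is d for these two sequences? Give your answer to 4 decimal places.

Differing sites — 6:A/G; 7:A/G; 19:A/C; 26:C/T; 27:G/A; 28:A/G; 31:C/A.
p = 7/38 = 0.184211.
d = −0.75 · ln(1 − (4/3)·0.184211) = −0.75 · ln(0.754385) = −0.75 · (-0.281852) = 0.2114.

0.2114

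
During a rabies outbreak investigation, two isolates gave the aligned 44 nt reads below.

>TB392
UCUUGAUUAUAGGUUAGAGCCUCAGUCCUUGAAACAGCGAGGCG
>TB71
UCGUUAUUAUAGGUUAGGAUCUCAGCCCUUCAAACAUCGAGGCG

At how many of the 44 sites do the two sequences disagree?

Mismatches occur at site 3 (U→G), site 5 (G→U), site 18 (A→G), site 19 (G→A), site 20 (C→U), site 26 (U→C), site 31 (G→C), site 37 (G→U).
That gives 8 mismatches out of 44 aligned sites, so the Hamming distance is 8.

8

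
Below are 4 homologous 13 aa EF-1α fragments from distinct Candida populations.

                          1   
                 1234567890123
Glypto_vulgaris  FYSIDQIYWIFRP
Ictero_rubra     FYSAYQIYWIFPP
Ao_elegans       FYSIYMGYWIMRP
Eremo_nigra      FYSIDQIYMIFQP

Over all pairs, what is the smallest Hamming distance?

Pairwise Hamming distances:
  Glypto_vulgaris vs Ictero_rubra: 3
  Glypto_vulgaris vs Ao_elegans: 4
  Glypto_vulgaris vs Eremo_nigra: 2
  Ictero_rubra vs Ao_elegans: 5
  Ictero_rubra vs Eremo_nigra: 4
  Ao_elegans vs Eremo_nigra: 6
The smallest is 2, between Glypto_vulgaris and Eremo_nigra.

2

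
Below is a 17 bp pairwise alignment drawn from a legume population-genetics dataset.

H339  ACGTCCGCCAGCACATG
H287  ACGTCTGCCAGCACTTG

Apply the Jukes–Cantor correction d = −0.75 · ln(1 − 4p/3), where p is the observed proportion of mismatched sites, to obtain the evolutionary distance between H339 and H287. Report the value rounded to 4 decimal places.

0.1280

The sequences differ at positions 6 (C/T), 15 (A/T).
p = 2/17 = 0.117647.
d = −0.75 · ln(1 − (4/3)·0.117647) = −0.75 · ln(0.843137) = −0.75 · (-0.170626) = 0.1280.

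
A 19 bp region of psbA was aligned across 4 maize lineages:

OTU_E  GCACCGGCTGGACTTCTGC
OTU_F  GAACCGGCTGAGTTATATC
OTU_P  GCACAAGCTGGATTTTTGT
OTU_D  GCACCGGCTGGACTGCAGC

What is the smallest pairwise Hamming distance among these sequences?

2

Pairwise Hamming distances:
  OTU_E vs OTU_F: 8
  OTU_E vs OTU_P: 5
  OTU_E vs OTU_D: 2
  OTU_F vs OTU_P: 9
  OTU_F vs OTU_D: 7
  OTU_P vs OTU_D: 7
The smallest is 2, between OTU_E and OTU_D.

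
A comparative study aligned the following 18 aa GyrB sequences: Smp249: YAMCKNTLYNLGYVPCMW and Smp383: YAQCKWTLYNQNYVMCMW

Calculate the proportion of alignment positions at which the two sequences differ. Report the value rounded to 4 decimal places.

0.2778

Differing sites — 3:M/Q; 6:N/W; 11:L/Q; 12:G/N; 15:P/M.
There are 5 differences over 18 sites, so p = 5/18 = 0.2778.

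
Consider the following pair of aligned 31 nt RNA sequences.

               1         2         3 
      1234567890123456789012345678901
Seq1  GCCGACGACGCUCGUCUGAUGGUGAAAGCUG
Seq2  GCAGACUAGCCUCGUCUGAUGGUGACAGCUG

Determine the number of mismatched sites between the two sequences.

5

Differing sites — 3:C/A; 7:G/U; 9:C/G; 10:G/C; 26:A/C.
That gives 5 mismatches out of 31 aligned sites, so the Hamming distance is 5.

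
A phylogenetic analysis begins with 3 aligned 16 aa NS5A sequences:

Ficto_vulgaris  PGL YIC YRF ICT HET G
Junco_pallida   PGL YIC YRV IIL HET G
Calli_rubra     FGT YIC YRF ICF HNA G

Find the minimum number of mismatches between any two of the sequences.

3

Pairwise Hamming distances:
  Ficto_vulgaris vs Junco_pallida: 3
  Ficto_vulgaris vs Calli_rubra: 5
  Junco_pallida vs Calli_rubra: 7
The smallest is 3, between Ficto_vulgaris and Junco_pallida.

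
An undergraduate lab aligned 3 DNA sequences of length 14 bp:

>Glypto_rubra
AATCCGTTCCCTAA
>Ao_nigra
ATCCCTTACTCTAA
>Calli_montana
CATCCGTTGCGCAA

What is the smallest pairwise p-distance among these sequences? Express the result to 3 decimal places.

Pairwise Hamming distances:
  Glypto_rubra vs Ao_nigra: 5
  Glypto_rubra vs Calli_montana: 4
  Ao_nigra vs Calli_montana: 9
The smallest is 4 mismatches, between Glypto_rubra and Calli_montana; p = 4/14 = 0.286.

0.286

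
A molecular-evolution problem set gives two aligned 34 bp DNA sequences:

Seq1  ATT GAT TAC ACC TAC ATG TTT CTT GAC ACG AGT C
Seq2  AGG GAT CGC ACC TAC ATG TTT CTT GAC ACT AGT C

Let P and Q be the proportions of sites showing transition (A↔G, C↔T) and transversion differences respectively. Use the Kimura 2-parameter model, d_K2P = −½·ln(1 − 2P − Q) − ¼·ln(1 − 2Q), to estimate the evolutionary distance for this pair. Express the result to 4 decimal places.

Differing sites — 2:T/G (Tv); 3:T/G (Tv); 7:T/C (Ti); 8:A/G (Ti); 30:G/T (Tv).
Of the 5 differences, 2 transitions and 3 transversions over 34 sites: P = 2/34 = 0.058824, Q = 3/34 = 0.088235.
d = −0.5·ln(0.794117) − 0.25·ln(0.823530) = −0.5·(-0.230524) − 0.25·(-0.194155) = 0.1638.

0.1638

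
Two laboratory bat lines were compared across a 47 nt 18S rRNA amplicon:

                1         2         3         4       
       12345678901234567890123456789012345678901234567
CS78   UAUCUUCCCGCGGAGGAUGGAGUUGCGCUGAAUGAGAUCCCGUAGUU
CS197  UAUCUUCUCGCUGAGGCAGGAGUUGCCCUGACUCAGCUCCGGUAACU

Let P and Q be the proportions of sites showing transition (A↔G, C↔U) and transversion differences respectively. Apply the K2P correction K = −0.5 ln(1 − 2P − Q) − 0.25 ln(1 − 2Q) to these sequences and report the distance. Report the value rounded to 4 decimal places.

Differing sites — 8:C/U (Ti); 12:G/U (Tv); 17:A/C (Tv); 18:U/A (Tv); 27:G/C (Tv); 32:A/C (Tv); 34:G/C (Tv); 37:A/C (Tv); 41:C/G (Tv); 45:G/A (Ti); 46:U/C (Ti).
Of the 11 differences, 3 transitions and 8 transversions over 47 sites: P = 3/47 = 0.063830, Q = 8/47 = 0.170213.
d = −0.5·ln(0.702127) − 0.25·ln(0.659574) = −0.5·(-0.353641) − 0.25·(-0.416161) = 0.2809.

0.2809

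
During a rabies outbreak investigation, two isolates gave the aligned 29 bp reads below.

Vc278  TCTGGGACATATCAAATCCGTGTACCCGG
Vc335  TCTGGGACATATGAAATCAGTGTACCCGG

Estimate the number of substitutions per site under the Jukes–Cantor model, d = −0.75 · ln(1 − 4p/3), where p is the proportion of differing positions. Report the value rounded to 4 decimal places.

0.0723

Mismatches occur at site 13 (C→G), site 19 (C→A).
p = 2/29 = 0.068966.
d = −0.75 · ln(1 − (4/3)·0.068966) = −0.75 · ln(0.908045) = −0.75 · (-0.096461) = 0.0723.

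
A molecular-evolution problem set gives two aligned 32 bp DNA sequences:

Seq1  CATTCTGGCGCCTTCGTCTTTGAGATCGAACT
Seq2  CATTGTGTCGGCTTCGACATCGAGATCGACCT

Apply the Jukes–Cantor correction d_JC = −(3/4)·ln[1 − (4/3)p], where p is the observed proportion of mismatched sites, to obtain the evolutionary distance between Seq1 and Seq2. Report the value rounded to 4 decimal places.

The sequences differ at positions 5 (C/G), 8 (G/T), 11 (C/G), 17 (T/A), 19 (T/A), 21 (T/C), 30 (A/C).
p = 7/32 = 0.218750.
d = −0.75 · ln(1 − (4/3)·0.218750) = −0.75 · ln(0.708333) = −0.75 · (-0.344841) = 0.2586.

0.2586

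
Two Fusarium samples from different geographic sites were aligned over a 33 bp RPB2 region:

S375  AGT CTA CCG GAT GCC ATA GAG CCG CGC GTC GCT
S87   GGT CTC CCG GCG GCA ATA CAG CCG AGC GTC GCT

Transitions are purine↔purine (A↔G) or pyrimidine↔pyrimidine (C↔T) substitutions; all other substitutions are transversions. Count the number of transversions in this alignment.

6

Mismatches occur at site 1 (A/G, transition), site 6 (A/C, transversion), site 11 (A/C, transversion), site 12 (T/G, transversion), site 15 (C/A, transversion), site 19 (G/C, transversion), site 25 (C/A, transversion).
Of the 7 differences, 1 transition and 6 transversions, so the answer is 6.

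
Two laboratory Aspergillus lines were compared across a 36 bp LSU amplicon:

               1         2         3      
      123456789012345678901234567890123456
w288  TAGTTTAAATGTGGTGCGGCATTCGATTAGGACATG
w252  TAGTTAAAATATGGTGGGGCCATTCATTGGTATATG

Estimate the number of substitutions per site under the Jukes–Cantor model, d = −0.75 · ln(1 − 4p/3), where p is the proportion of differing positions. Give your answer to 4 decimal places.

Mismatches occur at site 6 (T→A), site 11 (G→A), site 17 (C→G), site 21 (A→C), site 22 (T→A), site 24 (C→T), site 25 (G→C), site 29 (A→G), site 31 (G→T), site 33 (C→T).
p = 10/36 = 0.277778.
d = −0.75 · ln(1 − (4/3)·0.277778) = −0.75 · ln(0.629629) = −0.75 · (-0.462625) = 0.3470.

0.3470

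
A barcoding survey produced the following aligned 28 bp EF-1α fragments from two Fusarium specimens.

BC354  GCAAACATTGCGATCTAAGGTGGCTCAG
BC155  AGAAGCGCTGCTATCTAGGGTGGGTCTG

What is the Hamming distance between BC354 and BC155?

9

Differing sites — 1:G/A; 2:C/G; 5:A/G; 7:A/G; 8:T/C; 12:G/T; 18:A/G; 24:C/G; 27:A/T.
That gives 9 mismatches out of 28 aligned sites, so the Hamming distance is 9.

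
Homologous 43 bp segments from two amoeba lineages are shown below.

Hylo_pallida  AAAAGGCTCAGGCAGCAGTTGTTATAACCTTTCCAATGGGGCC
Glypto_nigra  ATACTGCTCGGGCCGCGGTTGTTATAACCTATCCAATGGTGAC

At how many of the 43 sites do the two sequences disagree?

9

The sequences differ at positions 2 (A/T), 4 (A/C), 5 (G/T), 10 (A/G), 14 (A/C), 17 (A/G), 31 (T/A), 40 (G/T), 42 (C/A).
That gives 9 mismatches out of 43 aligned sites, so the Hamming distance is 9.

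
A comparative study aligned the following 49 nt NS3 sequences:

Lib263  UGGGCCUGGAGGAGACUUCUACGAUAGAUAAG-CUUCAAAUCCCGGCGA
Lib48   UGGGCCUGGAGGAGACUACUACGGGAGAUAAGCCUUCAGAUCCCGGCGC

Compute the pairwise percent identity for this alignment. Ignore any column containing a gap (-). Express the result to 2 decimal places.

89.58%

Excluding the 1 gap column leaves 48 comparable sites.
The sequences differ at positions 18 (U/A), 24 (A/G), 25 (U/G), 39 (A/G), 49 (A/C).
43 of the 48 comparable sites match, so the percent identity is 43/48 × 100 = 89.58%.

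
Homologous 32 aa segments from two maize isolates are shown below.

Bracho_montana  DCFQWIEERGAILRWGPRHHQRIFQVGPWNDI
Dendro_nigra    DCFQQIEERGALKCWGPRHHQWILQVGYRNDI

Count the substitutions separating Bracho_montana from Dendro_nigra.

8

Mismatches occur at site 5 (W/Q), site 12 (I/L), site 13 (L/K), site 14 (R/C), site 22 (R/W), site 24 (F/L), site 28 (P/Y), site 29 (W/R).
That gives 8 mismatches out of 32 aligned sites, so the Hamming distance is 8.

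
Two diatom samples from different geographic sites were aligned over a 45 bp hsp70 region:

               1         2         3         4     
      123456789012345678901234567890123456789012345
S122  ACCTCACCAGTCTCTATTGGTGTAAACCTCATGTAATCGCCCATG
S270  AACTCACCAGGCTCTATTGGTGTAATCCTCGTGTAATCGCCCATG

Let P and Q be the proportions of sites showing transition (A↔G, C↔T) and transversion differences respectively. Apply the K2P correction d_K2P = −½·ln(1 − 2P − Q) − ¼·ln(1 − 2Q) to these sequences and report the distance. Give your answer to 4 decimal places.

Differing sites — 2:C/A (Tv); 11:T/G (Tv); 26:A/T (Tv); 31:A/G (Ti).
Of the 4 differences, 1 transition and 3 transversions over 45 sites: P = 1/45 = 0.022222, Q = 3/45 = 0.066667.
d = −0.5·ln(0.888889) − 0.25·ln(0.866666) = −0.5·(-0.117783) − 0.25·(-0.143102) = 0.0947.

0.0947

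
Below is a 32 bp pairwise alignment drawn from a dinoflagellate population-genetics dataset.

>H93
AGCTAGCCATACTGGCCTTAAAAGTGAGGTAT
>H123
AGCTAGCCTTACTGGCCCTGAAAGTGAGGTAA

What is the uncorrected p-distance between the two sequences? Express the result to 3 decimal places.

Mismatches occur at site 9 (A↔T), site 18 (T↔C), site 20 (A↔G), site 32 (T↔A).
There are 4 differences over 32 sites, so p = 4/32 = 0.125.

0.125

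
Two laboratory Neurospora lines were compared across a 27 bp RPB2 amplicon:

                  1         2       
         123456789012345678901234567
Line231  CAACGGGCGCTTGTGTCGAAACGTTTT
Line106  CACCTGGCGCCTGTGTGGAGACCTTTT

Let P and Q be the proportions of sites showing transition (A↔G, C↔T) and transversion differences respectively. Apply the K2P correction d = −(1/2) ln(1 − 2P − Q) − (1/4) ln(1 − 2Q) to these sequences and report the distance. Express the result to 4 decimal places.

0.2635

Mismatches occur at site 3 (A/C, transversion), site 5 (G/T, transversion), site 11 (T/C, transition), site 17 (C/G, transversion), site 20 (A/G, transition), site 23 (G/C, transversion).
Of the 6 differences, 2 transitions and 4 transversions over 27 sites: P = 2/27 = 0.074074, Q = 4/27 = 0.148148.
d = −0.5·ln(0.703704) − 0.25·ln(0.703704) = −0.5·(-0.351397) − 0.25·(-0.351397) = 0.2635.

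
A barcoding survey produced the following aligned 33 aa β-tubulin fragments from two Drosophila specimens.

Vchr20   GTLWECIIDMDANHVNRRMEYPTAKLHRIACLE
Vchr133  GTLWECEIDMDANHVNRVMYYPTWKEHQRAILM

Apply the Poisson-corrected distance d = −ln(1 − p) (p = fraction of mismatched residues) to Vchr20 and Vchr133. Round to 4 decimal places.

0.3185

Mismatches occur at site 7 (I→E), site 18 (R→V), site 20 (E→Y), site 24 (A→W), site 26 (L→E), site 28 (R→Q), site 29 (I→R), site 31 (C→I), site 33 (E→M).
p = 9/33 = 0.272727.
d = −ln(1 − 0.272727) = −ln(0.727273) = 0.3185.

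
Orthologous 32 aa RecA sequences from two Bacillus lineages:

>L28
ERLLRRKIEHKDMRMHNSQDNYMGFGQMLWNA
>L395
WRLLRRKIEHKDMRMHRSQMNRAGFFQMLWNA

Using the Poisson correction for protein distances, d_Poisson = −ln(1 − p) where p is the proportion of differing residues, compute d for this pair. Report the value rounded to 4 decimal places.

Mismatches occur at site 1 (E→W), site 17 (N→R), site 20 (D→M), site 22 (Y→R), site 23 (M→A), site 26 (G→F).
p = 6/32 = 0.187500.
d = −ln(1 − 0.187500) = −ln(0.812500) = 0.2076.

0.2076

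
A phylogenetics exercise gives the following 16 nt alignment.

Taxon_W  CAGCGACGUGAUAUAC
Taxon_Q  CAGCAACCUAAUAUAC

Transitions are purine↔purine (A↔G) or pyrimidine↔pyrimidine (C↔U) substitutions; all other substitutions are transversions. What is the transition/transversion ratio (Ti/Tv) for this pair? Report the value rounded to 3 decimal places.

2.000

Mismatches occur at site 5 (G↔A, transition), site 8 (G↔C, transversion), site 10 (G↔A, transition).
Of the 3 differences, 2 transitions and 1 transversion, so Ti/Tv = 2/1 = 2.000.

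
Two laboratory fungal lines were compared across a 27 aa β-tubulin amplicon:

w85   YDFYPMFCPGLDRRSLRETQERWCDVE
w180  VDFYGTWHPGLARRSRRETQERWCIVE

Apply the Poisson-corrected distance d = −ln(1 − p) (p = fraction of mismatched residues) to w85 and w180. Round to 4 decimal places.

0.3514

Differing sites — 1:Y/V; 5:P/G; 6:M/T; 7:F/W; 8:C/H; 12:D/A; 16:L/R; 25:D/I.
p = 8/27 = 0.296296.
d = −ln(1 − 0.296296) = −ln(0.703704) = 0.3514.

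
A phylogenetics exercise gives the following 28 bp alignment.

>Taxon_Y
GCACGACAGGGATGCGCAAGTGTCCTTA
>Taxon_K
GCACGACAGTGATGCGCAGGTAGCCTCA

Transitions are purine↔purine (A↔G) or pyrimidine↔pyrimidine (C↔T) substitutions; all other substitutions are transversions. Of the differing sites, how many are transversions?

2

The sequences differ at positions 10 (G/T, transversion), 19 (A/G, transition), 22 (G/A, transition), 23 (T/G, transversion), 27 (T/C, transition).
Of the 5 differences, 3 transitions and 2 transversions, so the answer is 2.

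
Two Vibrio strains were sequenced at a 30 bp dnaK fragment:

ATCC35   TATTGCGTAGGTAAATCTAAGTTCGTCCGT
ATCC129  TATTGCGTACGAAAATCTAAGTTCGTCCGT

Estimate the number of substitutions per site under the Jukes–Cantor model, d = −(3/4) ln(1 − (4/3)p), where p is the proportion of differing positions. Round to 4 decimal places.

Mismatches occur at site 10 (G→C), site 12 (T→A).
p = 2/30 = 0.066667.
d = −0.75 · ln(1 − (4/3)·0.066667) = −0.75 · ln(0.911111) = −0.75 · (-0.093091) = 0.0698.

0.0698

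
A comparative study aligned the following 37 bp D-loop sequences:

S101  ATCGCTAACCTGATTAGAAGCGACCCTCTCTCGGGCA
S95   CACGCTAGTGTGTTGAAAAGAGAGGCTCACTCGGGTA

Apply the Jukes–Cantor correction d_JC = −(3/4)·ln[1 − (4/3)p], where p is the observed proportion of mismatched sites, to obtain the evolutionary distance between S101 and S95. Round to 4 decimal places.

Mismatches occur at site 1 (A→C), site 2 (T→A), site 8 (A→G), site 9 (C→T), site 10 (C→G), site 13 (A→T), site 15 (T→G), site 17 (G→A), site 21 (C→A), site 24 (C→G), site 25 (C→G), site 29 (T→A), site 36 (C→T).
p = 13/37 = 0.351351.
d = −0.75 · ln(1 − (4/3)·0.351351) = −0.75 · ln(0.531532) = −0.75 · (-0.631992) = 0.4740.

0.4740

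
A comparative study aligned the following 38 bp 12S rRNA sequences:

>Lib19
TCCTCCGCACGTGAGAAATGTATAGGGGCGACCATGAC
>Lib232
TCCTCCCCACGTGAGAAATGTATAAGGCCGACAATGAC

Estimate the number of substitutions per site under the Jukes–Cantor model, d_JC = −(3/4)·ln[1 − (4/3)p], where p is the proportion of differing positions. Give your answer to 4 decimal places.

0.1134

Mismatches occur at site 7 (G/C), site 25 (G/A), site 28 (G/C), site 33 (C/A).
p = 4/38 = 0.105263.
d = −0.75 · ln(1 − (4/3)·0.105263) = −0.75 · ln(0.859649) = −0.75 · (-0.151231) = 0.1134.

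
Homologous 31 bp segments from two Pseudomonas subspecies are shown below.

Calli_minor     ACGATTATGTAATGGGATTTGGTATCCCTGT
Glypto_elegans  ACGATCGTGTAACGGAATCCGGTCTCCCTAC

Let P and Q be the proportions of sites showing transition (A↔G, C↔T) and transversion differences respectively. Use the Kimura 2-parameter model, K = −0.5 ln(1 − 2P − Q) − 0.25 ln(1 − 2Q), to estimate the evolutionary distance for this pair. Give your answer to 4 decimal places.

0.4141

Differing sites — 6:T/C (Ti); 7:A/G (Ti); 13:T/C (Ti); 16:G/A (Ti); 19:T/C (Ti); 20:T/C (Ti); 24:A/C (Tv); 30:G/A (Ti); 31:T/C (Ti).
Of the 9 differences, 8 transitions and 1 transversion over 31 sites: P = 8/31 = 0.258065, Q = 1/31 = 0.032258.
d = −0.5·ln(0.451612) − 0.25·ln(0.935484) = −0.5·(-0.794932) − 0.25·(-0.066691) = 0.4141.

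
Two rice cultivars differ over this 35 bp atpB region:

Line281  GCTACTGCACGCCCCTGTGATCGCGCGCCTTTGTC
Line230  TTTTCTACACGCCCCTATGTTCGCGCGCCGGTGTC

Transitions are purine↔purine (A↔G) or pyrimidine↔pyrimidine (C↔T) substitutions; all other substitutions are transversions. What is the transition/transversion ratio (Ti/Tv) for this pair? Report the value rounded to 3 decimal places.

Mismatches occur at site 1 (G/T, transversion), site 2 (C/T, transition), site 4 (A/T, transversion), site 7 (G/A, transition), site 17 (G/A, transition), site 20 (A/T, transversion), site 30 (T/G, transversion), site 31 (T/G, transversion).
Of the 8 differences, 3 transitions and 5 transversions, so Ti/Tv = 3/5 = 0.600.

0.600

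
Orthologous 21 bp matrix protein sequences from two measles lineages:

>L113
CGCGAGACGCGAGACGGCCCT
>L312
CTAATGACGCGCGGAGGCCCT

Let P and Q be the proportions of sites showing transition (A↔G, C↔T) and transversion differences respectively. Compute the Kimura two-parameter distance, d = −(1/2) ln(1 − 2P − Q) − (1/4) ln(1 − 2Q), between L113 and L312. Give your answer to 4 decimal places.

0.4415

Mismatches occur at site 2 (G→T, transversion), site 3 (C→A, transversion), site 4 (G→A, transition), site 5 (A→T, transversion), site 12 (A→C, transversion), site 14 (A→G, transition), site 15 (C→A, transversion).
Of the 7 differences, 2 transitions and 5 transversions over 21 sites: P = 2/21 = 0.095238, Q = 5/21 = 0.238095.
d = −0.5·ln(0.571429) − 0.25·ln(0.523810) = −0.5·(-0.559615) − 0.25·(-0.646626) = 0.4415.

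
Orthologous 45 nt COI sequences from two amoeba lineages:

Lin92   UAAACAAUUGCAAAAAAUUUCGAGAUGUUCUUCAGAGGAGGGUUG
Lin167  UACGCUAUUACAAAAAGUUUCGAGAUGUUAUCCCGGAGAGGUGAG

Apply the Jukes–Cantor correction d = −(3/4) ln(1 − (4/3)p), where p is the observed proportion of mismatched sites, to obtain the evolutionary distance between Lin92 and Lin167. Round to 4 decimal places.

0.3648

Differing sites — 3:A/C; 4:A/G; 6:A/U; 10:G/A; 17:A/G; 30:C/A; 32:U/C; 34:A/C; 36:A/G; 37:G/A; 42:G/U; 43:U/G; 44:U/A.
p = 13/45 = 0.288889.
d = −0.75 · ln(1 − (4/3)·0.288889) = −0.75 · ln(0.614815) = −0.75 · (-0.486434) = 0.3648.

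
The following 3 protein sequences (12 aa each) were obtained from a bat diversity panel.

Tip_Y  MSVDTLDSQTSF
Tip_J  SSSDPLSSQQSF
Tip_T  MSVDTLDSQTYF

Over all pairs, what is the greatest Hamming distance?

6

Pairwise Hamming distances:
  Tip_Y vs Tip_J: 5
  Tip_Y vs Tip_T: 1
  Tip_J vs Tip_T: 6
The largest is 6, between Tip_J and Tip_T.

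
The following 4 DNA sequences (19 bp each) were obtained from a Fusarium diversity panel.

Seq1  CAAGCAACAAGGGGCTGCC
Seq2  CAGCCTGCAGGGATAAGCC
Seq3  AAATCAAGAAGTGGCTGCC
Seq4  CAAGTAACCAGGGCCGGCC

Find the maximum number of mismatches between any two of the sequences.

Pairwise Hamming distances:
  Seq1 vs Seq2: 9
  Seq1 vs Seq3: 4
  Seq1 vs Seq4: 4
  Seq2 vs Seq3: 12
  Seq2 vs Seq4: 11
  Seq3 vs Seq4: 8
The largest is 12, between Seq2 and Seq3.

12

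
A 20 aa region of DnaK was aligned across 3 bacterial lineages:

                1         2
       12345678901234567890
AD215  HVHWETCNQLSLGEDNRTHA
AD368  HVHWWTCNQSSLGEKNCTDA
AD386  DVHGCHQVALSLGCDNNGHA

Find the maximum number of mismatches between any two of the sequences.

13

Pairwise Hamming distances:
  AD215 vs AD368: 5
  AD215 vs AD386: 10
  AD368 vs AD386: 13
The largest is 13, between AD368 and AD386.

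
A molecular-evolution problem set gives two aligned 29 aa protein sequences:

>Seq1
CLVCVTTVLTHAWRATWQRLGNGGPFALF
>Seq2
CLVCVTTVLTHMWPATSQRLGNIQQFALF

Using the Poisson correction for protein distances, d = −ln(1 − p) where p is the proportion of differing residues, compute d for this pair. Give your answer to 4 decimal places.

0.2318

The sequences differ at positions 12 (A/M), 14 (R/P), 17 (W/S), 23 (G/I), 24 (G/Q), 25 (P/Q).
p = 6/29 = 0.206897.
d = −ln(1 − 0.206897) = −ln(0.793103) = 0.2318.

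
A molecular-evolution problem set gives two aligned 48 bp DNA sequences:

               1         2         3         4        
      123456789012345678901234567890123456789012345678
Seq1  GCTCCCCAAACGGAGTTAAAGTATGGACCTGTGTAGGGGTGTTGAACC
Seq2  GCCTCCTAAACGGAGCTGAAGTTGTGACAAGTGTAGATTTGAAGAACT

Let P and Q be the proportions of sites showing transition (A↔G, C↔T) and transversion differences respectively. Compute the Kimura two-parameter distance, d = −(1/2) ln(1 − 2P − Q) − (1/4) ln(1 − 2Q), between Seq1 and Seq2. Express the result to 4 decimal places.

0.4437

Mismatches occur at site 3 (T→C, transition), site 4 (C→T, transition), site 7 (C→T, transition), site 16 (T→C, transition), site 18 (A→G, transition), site 23 (A→T, transversion), site 24 (T→G, transversion), site 25 (G→T, transversion), site 29 (C→A, transversion), site 30 (T→A, transversion), site 37 (G→A, transition), site 38 (G→T, transversion), site 39 (G→T, transversion), site 42 (T→A, transversion), site 43 (T→A, transversion), site 48 (C→T, transition).
Of the 16 differences, 7 transitions and 9 transversions over 48 sites: P = 7/48 = 0.145833, Q = 9/48 = 0.187500.
d = −0.5·ln(0.520834) − 0.25·ln(0.625000) = −0.5·(-0.652324) − 0.25·(-0.470004) = 0.4437.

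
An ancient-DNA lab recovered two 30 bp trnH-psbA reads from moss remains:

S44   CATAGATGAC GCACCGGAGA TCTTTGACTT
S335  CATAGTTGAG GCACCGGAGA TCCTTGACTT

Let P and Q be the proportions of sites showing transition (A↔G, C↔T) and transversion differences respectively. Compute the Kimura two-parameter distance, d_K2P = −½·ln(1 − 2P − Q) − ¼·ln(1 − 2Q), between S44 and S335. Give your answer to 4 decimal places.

0.1073

Differing sites — 6:A/T (Tv); 10:C/G (Tv); 23:T/C (Ti).
Of the 3 differences, 1 transition and 2 transversions over 30 sites: P = 1/30 = 0.033333, Q = 2/30 = 0.066667.
d = −0.5·ln(0.866667) − 0.25·ln(0.866666) = −0.5·(-0.143100) − 0.25·(-0.143102) = 0.1073.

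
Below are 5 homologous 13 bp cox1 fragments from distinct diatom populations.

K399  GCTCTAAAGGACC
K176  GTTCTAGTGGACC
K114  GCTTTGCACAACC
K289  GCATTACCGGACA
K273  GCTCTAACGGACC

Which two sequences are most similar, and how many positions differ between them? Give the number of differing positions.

1

Pairwise Hamming distances:
  K399 vs K176: 3
  K399 vs K114: 5
  K399 vs K289: 5
  K399 vs K273: 1
  K176 vs K114: 7
  K176 vs K289: 6
  K176 vs K273: 3
  K114 vs K289: 6
  K114 vs K273: 6
  K289 vs K273: 4
The smallest is 1, between K399 and K273.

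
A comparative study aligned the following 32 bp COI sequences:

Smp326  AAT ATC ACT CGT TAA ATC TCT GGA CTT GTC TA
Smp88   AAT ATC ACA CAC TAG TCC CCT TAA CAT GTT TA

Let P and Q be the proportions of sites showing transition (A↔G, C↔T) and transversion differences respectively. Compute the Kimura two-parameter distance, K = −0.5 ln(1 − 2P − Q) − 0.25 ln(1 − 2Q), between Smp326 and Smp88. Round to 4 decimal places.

The sequences differ at positions 9 (T/A, transversion), 11 (G/A, transition), 12 (T/C, transition), 15 (A/G, transition), 16 (A/T, transversion), 17 (T/C, transition), 19 (T/C, transition), 22 (G/T, transversion), 23 (G/A, transition), 26 (T/A, transversion), 30 (C/T, transition).
Of the 11 differences, 7 transitions and 4 transversions over 32 sites: P = 7/32 = 0.218750, Q = 4/32 = 0.125000.
d = −0.5·ln(0.437500) − 0.25·ln(0.750000) = −0.5·(-0.826679) − 0.25·(-0.287682) = 0.4853.

0.4853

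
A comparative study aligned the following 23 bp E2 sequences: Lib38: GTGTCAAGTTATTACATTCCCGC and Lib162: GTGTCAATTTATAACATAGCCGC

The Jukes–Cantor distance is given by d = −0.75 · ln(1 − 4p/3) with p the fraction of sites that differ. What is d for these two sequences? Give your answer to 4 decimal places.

0.1979

The sequences differ at positions 8 (G/T), 13 (T/A), 18 (T/A), 19 (C/G).
p = 4/23 = 0.173913.
d = −0.75 · ln(1 − (4/3)·0.173913) = −0.75 · ln(0.768116) = −0.75 · (-0.263815) = 0.1979.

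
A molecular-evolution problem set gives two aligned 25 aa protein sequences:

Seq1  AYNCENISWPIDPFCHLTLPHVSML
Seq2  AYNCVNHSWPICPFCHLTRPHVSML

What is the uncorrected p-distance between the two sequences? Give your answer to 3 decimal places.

0.160

The sequences differ at positions 5 (E/V), 7 (I/H), 12 (D/C), 19 (L/R).
There are 4 differences over 25 sites, so p = 4/25 = 0.160.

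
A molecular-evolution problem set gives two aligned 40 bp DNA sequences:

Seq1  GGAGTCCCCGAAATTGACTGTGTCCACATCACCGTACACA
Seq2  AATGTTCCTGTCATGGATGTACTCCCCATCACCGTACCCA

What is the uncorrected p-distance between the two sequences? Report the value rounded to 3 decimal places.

0.375

Differing sites — 1:G/A; 2:G/A; 3:A/T; 6:C/T; 9:C/T; 11:A/T; 12:A/C; 15:T/G; 18:C/T; 19:T/G; 20:G/T; 21:T/A; 22:G/C; 26:A/C; 38:A/C.
There are 15 differences over 40 sites, so p = 15/40 = 0.375.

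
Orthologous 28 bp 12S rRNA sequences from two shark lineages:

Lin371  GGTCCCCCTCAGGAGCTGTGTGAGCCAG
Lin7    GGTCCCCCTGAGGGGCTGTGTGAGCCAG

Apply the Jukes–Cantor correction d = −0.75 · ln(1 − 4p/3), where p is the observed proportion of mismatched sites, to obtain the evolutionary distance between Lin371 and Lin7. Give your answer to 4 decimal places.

Mismatches occur at site 10 (C↔G), site 14 (A↔G).
p = 2/28 = 0.071429.
d = −0.75 · ln(1 − (4/3)·0.071429) = −0.75 · ln(0.904761) = −0.75 · (-0.100084) = 0.0751.

0.0751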